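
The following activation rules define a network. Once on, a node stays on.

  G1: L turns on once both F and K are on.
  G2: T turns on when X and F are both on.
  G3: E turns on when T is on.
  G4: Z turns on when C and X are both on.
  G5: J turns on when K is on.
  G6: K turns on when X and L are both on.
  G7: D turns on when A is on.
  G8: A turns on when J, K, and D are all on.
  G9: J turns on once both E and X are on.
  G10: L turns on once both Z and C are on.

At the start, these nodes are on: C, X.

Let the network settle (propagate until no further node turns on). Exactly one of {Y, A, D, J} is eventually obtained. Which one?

J

C and X are on, so Z turns on (G4).
Z and C are on, so L turns on (G10).
G6: X and L on → K on.
K is on, so J turns on (G5).
No rule produces Y, and it is not given. D would need A (G7), but A never turns on. A would need J, K, and D (G8), but D never turns on.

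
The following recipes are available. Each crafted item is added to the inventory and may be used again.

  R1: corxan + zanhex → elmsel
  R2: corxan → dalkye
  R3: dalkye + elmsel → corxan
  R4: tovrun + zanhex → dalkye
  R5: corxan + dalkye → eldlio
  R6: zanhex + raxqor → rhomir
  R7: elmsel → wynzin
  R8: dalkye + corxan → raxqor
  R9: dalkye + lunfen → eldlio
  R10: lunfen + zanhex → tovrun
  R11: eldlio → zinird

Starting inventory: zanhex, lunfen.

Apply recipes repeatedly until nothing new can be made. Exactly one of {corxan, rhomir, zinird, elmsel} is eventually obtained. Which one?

zinird

lunfen + zanhex → tovrun (R10).
Using R4, tovrun and zanhex make dalkye.
dalkye + lunfen → eldlio (R9).
eldlio → zinird (R11).
rhomir would need zanhex and raxqor (R6), but raxqor is never obtained. corxan would need dalkye and elmsel (R3), but elmsel is never obtained. elmsel would need corxan and zanhex (R1), but corxan is never obtained.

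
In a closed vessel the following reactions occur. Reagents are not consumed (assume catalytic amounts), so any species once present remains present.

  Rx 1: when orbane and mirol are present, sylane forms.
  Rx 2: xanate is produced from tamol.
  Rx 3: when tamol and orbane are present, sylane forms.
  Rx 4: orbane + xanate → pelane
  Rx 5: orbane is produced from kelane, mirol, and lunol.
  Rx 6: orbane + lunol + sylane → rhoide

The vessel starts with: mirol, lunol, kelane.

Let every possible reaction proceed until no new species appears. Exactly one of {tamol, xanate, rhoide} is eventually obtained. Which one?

kelane, mirol, and lunol present → orbane forms (Rx 5).
orbane and mirol present → sylane forms (Rx 1).
orbane, lunol, and sylane present → rhoide forms (Rx 6).
xanate would need tamol (Rx 2), but tamol never forms. No rule produces tamol, and it is not given.

rhoide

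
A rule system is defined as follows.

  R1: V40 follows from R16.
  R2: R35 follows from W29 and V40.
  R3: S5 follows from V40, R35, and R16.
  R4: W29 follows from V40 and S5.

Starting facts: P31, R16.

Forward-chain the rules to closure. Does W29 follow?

W29 would need V40 and S5 (R4), but S5 is never established.

No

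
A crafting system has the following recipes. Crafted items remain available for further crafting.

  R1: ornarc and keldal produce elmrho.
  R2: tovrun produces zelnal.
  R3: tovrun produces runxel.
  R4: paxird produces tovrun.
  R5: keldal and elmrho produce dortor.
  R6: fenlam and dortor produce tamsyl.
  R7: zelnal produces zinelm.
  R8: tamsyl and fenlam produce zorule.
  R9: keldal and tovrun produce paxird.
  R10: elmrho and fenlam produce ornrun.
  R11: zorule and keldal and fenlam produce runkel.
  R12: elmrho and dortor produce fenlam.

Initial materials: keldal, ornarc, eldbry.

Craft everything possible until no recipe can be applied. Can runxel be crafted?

runxel would need tovrun (R3), but tovrun is never obtained.

No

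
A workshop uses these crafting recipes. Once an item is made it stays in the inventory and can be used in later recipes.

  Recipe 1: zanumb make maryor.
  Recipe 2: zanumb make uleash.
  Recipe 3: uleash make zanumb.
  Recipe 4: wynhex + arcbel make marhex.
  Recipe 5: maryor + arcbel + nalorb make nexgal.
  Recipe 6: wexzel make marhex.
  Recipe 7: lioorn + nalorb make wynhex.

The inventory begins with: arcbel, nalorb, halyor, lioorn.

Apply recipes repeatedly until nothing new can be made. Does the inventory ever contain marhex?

Yes

lioorn + nalorb → wynhex (Recipe 7).
Using Recipe 4, wynhex and arcbel make marhex.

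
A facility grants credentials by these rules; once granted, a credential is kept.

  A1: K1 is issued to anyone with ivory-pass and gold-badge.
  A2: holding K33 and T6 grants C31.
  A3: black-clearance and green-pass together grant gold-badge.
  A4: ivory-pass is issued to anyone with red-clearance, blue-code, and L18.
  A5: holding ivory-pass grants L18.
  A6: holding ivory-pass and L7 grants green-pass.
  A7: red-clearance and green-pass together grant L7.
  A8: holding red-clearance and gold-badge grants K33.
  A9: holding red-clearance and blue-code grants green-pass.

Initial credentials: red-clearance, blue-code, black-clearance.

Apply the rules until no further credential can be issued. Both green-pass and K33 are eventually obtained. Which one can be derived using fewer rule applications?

green-pass: Holding red-clearance and blue-code grants green-pass (A9). [1 rule application]
K33: Holding red-clearance and blue-code grants green-pass (A9). Holding black-clearance and green-pass grants gold-badge (A3). Holding red-clearance and gold-badge grants K33 (A8). [3 rule applications]
green-pass needs fewer.

green-pass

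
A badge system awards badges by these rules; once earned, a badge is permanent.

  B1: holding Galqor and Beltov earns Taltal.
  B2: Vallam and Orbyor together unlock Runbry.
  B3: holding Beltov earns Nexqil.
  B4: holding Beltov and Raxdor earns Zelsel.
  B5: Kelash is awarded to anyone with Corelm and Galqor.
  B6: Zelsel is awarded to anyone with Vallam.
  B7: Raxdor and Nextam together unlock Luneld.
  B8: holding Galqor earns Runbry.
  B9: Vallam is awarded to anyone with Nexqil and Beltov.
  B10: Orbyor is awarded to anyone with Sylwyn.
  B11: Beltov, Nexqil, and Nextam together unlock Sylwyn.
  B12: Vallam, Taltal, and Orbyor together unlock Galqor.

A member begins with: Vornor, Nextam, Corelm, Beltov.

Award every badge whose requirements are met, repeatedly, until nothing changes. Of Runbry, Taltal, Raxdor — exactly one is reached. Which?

Runbry

With Beltov, Nexqil is earned (B3).
With Beltov, Nexqil, and Nextam, Sylwyn is earned (B11).
With Nexqil and Beltov, Vallam is earned (B9).
With Sylwyn, Orbyor is earned (B10).
With Vallam and Orbyor, Runbry is earned (B2).
Taltal would need Galqor and Beltov (B1), but Galqor is never earned. No rule produces Raxdor, and it is not given.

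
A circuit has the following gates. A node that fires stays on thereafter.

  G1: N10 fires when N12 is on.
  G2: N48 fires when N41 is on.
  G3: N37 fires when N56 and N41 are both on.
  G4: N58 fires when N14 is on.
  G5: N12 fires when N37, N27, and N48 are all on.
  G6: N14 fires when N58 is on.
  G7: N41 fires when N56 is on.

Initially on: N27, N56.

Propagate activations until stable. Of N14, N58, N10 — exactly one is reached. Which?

G7: N56 on → N41 on.
G2: N41 on → N48 on.
N56 and N41 are on, so N37 fires (G3).
N37, N27, and N48 are on, so N12 fires (G5).
G1: N12 on → N10 on.
N58 would need N14 (G4), but N14 never turns on. N14 would need N58 (G6), but N58 never turns on.

N10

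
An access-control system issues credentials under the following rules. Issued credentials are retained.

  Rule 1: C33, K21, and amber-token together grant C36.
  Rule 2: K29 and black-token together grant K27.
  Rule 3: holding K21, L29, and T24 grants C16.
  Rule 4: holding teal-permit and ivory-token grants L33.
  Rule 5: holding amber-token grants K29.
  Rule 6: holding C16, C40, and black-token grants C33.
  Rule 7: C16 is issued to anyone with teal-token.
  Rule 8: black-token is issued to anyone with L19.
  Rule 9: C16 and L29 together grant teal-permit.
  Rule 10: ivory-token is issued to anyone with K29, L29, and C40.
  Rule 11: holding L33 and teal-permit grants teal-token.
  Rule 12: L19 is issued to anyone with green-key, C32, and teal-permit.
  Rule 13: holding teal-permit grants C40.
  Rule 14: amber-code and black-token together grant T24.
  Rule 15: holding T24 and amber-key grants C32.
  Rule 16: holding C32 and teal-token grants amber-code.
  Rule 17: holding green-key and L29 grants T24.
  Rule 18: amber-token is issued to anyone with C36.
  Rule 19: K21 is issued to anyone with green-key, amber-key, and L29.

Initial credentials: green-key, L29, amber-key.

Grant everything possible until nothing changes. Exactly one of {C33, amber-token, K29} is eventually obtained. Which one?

Holding green-key, amber-key, and L29 grants K21 (Rule 19).
Holding green-key and L29 grants T24 (Rule 17).
Holding T24 and amber-key grants C32 (Rule 15).
Holding K21, L29, and T24 grants C16 (Rule 3).
Holding C16 and L29 grants teal-permit (Rule 9).
Holding green-key, C32, and teal-permit grants L19 (Rule 12).
Holding teal-permit grants C40 (Rule 13).
Holding L19 grants black-token (Rule 8).
Holding C16, C40, and black-token grants C33 (Rule 6).
K29 would need amber-token (Rule 5), but amber-token is never granted. amber-token would need C36 (Rule 18), but C36 is never granted.

C33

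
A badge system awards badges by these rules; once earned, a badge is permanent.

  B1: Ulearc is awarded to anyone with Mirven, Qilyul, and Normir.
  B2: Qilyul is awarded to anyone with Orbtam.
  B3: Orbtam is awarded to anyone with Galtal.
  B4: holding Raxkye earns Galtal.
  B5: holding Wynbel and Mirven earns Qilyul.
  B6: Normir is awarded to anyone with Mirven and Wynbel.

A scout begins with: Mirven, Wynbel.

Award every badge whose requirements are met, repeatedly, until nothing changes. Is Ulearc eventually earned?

With Wynbel and Mirven, Qilyul is earned (B5).
With Mirven and Wynbel, Normir is earned (B6).
With Mirven, Qilyul, and Normir, Ulearc is earned (B1).

Yes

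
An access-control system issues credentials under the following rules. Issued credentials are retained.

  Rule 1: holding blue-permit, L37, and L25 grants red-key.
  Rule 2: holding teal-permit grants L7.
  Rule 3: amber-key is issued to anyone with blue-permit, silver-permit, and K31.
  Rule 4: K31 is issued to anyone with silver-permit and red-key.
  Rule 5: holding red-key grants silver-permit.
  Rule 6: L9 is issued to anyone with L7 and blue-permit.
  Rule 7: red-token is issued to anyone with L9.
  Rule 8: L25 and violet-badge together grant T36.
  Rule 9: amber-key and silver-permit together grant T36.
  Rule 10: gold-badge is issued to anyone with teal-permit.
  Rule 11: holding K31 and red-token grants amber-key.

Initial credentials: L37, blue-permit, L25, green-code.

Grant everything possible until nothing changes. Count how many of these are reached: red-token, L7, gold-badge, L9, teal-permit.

0

red-token would need L9 (Rule 7), but L9 is never granted.
L7 would need teal-permit (Rule 2), but teal-permit is never granted.
gold-badge would need teal-permit (Rule 10), but teal-permit is never granted.
L9 would need L7 and blue-permit (Rule 6), but L7 is never granted.
No rule produces teal-permit, and it is not given.
None of the 5 are reached.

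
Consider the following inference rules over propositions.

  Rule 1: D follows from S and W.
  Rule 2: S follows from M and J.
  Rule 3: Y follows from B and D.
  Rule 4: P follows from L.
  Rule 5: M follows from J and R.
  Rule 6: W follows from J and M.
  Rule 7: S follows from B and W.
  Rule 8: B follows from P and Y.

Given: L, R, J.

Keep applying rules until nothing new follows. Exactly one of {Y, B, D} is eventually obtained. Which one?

From J and R, Rule 5 gives M.
From M and J, Rule 2 gives S.
J and M hold, so W follows (Rule 6).
S and W hold, so D follows (Rule 1).
Y would need B and D (Rule 3), but B is never established. B would need P and Y (Rule 8), but Y is never established.

D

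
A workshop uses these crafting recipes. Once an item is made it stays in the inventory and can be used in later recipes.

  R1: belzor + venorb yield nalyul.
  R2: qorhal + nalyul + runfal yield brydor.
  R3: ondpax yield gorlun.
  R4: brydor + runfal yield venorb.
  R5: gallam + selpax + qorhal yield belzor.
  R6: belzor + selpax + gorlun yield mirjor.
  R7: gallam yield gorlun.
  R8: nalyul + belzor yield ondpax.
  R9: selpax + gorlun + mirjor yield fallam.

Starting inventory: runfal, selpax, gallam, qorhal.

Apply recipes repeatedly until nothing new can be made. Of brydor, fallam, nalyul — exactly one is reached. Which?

fallam

Using R5, gallam, selpax, and qorhal make belzor.
gallam → gorlun (R7).
Using R6, belzor, selpax, and gorlun make mirjor.
Using R9, selpax, gorlun, and mirjor make fallam.
brydor would need qorhal, nalyul, and runfal (R2), but nalyul is never obtained. nalyul would need belzor and venorb (R1), but venorb is never obtained.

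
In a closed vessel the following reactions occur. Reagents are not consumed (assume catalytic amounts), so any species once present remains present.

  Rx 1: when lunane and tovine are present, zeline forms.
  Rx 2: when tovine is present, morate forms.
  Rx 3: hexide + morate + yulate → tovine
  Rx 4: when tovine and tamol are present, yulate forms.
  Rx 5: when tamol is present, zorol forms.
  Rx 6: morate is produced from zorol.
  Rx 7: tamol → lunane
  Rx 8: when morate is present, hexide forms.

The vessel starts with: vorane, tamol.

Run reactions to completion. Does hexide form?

Yes

tamol present → zorol forms (Rx 5).
zorol present → morate forms (Rx 6).
morate present → hexide forms (Rx 8).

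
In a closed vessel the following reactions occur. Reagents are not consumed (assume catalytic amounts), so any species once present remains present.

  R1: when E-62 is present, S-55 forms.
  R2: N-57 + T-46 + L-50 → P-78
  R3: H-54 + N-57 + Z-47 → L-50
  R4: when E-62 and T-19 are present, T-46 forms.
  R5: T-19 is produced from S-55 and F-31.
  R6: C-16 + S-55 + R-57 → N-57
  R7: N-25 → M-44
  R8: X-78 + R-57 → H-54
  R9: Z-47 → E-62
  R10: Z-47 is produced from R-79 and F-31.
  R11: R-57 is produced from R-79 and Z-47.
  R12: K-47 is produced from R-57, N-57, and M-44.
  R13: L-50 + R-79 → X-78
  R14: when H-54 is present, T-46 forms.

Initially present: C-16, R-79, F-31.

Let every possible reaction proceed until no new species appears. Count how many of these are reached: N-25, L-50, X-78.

No rule produces N-25, and it is not given.
L-50 would need H-54, N-57, and Z-47 (R3), but H-54 never forms.
X-78 would need L-50 and R-79 (R13), but L-50 never forms.
None of the 3 are reached.

0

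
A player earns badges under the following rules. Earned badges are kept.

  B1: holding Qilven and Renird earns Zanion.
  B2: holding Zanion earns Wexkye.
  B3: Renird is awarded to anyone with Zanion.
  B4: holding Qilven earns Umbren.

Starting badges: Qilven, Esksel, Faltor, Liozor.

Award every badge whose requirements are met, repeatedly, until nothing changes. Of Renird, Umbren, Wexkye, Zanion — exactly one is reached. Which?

Umbren

With Qilven, Umbren is earned (B4).
Wexkye would need Zanion (B2), but Zanion is never earned. Zanion would need Qilven and Renird (B1), but Renird is never earned. Renird would need Zanion (B3), but Zanion is never earned.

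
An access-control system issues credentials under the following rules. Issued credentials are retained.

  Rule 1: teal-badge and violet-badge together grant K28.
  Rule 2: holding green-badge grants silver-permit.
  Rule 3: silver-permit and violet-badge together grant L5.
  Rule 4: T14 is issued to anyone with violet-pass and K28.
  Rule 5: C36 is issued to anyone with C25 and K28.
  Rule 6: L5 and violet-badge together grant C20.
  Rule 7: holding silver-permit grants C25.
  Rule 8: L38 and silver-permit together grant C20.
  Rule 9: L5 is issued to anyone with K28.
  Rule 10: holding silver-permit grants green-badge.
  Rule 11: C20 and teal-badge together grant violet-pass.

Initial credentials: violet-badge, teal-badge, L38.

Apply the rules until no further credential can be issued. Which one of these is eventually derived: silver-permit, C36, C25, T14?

T14

Holding teal-badge and violet-badge grants K28 (Rule 1).
Holding K28 grants L5 (Rule 9).
Holding L5 and violet-badge grants C20 (Rule 6).
Holding C20 and teal-badge grants violet-pass (Rule 11).
Holding violet-pass and K28 grants T14 (Rule 4).
C36 would need C25 and K28 (Rule 5), but C25 is never granted. silver-permit would need green-badge (Rule 2), but green-badge is never granted. C25 would need silver-permit (Rule 7), but silver-permit is never granted.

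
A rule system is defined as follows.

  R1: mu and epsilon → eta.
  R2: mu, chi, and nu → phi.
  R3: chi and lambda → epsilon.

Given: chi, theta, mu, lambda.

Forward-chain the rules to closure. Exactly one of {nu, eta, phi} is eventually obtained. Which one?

eta

From chi and lambda, R3 gives epsilon.
mu and epsilon hold, so eta follows (R1).
phi would need mu, chi, and nu (R2), but nu is never established. No rule produces nu, and it is not given.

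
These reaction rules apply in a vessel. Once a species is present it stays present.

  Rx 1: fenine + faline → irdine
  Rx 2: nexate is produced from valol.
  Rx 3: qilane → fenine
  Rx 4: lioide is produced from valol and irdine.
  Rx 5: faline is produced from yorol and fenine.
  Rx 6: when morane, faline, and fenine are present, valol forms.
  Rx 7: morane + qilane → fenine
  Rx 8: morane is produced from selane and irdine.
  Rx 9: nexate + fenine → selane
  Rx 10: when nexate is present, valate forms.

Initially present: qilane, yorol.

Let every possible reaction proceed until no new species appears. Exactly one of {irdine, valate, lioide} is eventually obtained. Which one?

qilane present → fenine forms (Rx 3).
yorol and fenine present → faline forms (Rx 5).
fenine and faline present → irdine forms (Rx 1).
lioide would need valol and irdine (Rx 4), but valol never forms. valate would need nexate (Rx 10), but nexate never forms.

irdine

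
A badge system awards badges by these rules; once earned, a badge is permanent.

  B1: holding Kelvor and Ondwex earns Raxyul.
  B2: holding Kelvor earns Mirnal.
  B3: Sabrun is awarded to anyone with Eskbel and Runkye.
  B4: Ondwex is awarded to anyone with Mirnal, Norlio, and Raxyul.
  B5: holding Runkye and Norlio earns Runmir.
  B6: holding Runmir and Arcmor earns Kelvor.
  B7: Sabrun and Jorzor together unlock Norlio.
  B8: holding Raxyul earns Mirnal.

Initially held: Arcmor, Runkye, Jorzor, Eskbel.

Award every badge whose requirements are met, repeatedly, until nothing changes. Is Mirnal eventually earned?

Yes

With Eskbel and Runkye, Sabrun is earned (B3).
With Sabrun and Jorzor, Norlio is earned (B7).
With Runkye and Norlio, Runmir is earned (B5).
With Runmir and Arcmor, Kelvor is earned (B6).
With Kelvor, Mirnal is earned (B2).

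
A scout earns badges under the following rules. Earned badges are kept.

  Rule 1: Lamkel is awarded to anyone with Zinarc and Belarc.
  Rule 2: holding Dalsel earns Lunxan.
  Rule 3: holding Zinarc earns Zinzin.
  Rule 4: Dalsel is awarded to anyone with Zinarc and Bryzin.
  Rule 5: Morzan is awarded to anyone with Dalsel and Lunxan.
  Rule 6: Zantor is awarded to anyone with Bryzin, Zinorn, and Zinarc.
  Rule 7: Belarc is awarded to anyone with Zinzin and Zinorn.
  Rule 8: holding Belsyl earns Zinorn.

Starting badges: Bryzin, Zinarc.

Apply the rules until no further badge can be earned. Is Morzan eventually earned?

Yes

With Zinarc and Bryzin, Dalsel is earned (Rule 4).
With Dalsel, Lunxan is earned (Rule 2).
With Dalsel and Lunxan, Morzan is earned (Rule 5).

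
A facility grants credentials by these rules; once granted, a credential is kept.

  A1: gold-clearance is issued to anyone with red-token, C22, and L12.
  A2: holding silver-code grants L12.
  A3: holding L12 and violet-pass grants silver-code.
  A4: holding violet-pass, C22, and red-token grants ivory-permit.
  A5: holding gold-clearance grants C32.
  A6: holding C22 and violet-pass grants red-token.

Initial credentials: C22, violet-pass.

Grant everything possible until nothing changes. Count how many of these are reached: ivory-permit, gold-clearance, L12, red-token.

Holding C22 and violet-pass grants red-token (A6).
Holding violet-pass, C22, and red-token grants ivory-permit (A4).
ivory-permit: reached.
gold-clearance would need red-token, C22, and L12 (A1), but L12 is never granted.
L12 would need silver-code (A2), but silver-code is never granted.
red-token: reached.
Reached: ivory-permit and red-token — 2 of the 4.

2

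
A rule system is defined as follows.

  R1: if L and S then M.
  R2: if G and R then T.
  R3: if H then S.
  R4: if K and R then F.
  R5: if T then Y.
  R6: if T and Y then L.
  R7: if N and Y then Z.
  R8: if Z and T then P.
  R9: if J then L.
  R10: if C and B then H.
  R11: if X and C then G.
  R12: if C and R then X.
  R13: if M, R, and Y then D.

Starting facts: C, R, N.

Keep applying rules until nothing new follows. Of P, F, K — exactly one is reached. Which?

P

From C and R, R12 gives X.
X and C hold, so G follows (R11).
G and R hold, so T follows (R2).
From T, R5 gives Y.
From N and Y, R7 gives Z.
Z and T hold, so P follows (R8).
No rule produces K, and it is not given. F would need K and R (R4), but K is never established.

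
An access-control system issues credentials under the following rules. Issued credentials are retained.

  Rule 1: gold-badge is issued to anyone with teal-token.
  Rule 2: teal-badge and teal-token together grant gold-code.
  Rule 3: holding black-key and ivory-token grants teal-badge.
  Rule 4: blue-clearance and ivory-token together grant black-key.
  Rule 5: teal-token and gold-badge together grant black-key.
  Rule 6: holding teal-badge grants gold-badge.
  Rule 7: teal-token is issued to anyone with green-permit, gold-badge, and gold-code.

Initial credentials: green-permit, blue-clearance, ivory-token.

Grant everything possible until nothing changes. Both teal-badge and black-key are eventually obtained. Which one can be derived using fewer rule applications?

black-key

black-key: Holding blue-clearance and ivory-token grants black-key (Rule 4). [1 rule application]
teal-badge: Holding blue-clearance and ivory-token grants black-key (Rule 4). Holding black-key and ivory-token grants teal-badge (Rule 3). [2 rule applications]
black-key needs fewer.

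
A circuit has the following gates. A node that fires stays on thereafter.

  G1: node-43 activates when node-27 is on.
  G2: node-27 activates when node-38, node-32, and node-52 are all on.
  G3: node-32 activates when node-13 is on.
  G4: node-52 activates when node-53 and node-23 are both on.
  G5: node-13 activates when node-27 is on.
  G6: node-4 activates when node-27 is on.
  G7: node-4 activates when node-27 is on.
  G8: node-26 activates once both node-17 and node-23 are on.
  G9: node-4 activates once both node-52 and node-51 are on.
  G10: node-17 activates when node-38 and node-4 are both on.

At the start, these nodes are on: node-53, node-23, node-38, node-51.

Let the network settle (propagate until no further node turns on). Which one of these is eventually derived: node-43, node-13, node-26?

G4: node-53 and node-23 on → node-52 on.
node-52 and node-51 are on, so node-4 activates (G9).
G10: node-38 and node-4 on → node-17 on.
G8: node-17 and node-23 on → node-26 on.
node-13 would need node-27 (G5), but node-27 never turns on. node-43 would need node-27 (G1), but node-27 never turns on.

node-26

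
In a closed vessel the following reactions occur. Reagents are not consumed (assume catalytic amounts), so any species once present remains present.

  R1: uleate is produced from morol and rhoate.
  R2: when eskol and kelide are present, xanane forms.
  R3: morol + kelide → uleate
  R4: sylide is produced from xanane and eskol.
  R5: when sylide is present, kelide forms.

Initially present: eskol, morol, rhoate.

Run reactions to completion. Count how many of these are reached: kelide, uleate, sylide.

morol and rhoate present → uleate forms (R1).
kelide would need sylide (R5), but sylide never forms.
uleate: reached.
sylide would need xanane and eskol (R4), but xanane never forms.
Reached: uleate — 1 of the 3.

1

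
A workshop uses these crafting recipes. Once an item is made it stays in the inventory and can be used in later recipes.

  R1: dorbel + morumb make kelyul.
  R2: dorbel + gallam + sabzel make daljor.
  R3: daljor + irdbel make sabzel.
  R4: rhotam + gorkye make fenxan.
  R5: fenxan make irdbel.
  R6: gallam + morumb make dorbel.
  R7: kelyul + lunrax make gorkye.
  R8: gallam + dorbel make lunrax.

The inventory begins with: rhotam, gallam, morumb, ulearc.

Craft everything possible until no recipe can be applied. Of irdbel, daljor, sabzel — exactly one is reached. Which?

gallam + morumb → dorbel (R6).
dorbel + morumb → kelyul (R1).
Using R8, gallam and dorbel make lunrax.
kelyul + lunrax → gorkye (R7).
Using R4, rhotam and gorkye make fenxan.
Using R5, fenxan makes irdbel.
sabzel would need daljor and irdbel (R3), but daljor is never obtained. daljor would need dorbel, gallam, and sabzel (R2), but sabzel is never obtained.

irdbel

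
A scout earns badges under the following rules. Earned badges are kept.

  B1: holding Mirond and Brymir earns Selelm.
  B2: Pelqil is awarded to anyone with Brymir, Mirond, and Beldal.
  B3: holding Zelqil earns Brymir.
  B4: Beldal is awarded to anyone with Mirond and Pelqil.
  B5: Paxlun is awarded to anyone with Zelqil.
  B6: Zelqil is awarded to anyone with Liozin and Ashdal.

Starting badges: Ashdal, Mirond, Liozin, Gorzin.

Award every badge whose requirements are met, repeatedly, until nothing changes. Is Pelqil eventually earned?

Pelqil would need Brymir, Mirond, and Beldal (B2), but Beldal is never earned.

No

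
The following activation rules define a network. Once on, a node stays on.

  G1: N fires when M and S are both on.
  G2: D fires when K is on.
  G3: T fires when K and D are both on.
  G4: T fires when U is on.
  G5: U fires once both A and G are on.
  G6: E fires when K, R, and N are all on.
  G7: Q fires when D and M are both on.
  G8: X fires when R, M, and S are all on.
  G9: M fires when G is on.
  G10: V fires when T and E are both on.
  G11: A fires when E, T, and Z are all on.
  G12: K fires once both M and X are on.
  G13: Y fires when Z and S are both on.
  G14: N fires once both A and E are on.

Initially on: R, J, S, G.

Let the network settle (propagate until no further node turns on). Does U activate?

No

U would need A and G (G5), but A never turns on.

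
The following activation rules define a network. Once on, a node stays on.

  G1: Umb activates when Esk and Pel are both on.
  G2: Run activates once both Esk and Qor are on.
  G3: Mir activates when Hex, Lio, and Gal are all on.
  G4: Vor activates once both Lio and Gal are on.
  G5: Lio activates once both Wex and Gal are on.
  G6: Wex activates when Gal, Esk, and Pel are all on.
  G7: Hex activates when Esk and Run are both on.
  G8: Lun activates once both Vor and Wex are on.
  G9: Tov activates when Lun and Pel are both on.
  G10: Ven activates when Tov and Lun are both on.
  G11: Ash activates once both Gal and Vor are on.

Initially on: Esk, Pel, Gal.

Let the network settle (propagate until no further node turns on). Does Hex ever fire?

No

Hex would need Esk and Run (G7), but Run never turns on.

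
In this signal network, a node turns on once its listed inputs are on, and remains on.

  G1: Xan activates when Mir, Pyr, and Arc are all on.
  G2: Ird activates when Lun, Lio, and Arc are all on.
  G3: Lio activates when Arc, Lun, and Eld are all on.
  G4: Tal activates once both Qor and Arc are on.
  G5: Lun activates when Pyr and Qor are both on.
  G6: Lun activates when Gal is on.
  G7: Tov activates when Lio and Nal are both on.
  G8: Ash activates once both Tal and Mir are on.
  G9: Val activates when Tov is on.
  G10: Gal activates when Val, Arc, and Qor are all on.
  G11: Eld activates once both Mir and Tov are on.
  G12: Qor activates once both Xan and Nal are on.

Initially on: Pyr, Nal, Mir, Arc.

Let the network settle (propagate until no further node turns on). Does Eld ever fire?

Eld would need Mir and Tov (G11), but Tov never turns on.

No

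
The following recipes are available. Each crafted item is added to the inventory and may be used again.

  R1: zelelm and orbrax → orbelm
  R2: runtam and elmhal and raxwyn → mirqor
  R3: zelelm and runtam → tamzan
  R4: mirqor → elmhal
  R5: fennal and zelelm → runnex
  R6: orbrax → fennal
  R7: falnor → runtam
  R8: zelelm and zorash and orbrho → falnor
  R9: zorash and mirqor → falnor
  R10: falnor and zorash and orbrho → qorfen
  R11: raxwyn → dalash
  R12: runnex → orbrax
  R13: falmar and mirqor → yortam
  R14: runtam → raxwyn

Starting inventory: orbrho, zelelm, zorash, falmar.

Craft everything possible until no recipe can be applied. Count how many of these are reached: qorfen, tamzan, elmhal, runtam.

Using R8, zelelm, zorash, and orbrho make falnor.
Using R10, falnor, zorash, and orbrho make qorfen.
Using R7, falnor makes runtam.
zelelm and runtam → tamzan (R3).
qorfen: reached.
tamzan: reached.
elmhal would need mirqor (R4), but mirqor is never obtained.
runtam: reached.
Reached: qorfen, tamzan, and runtam — 3 of the 4.

3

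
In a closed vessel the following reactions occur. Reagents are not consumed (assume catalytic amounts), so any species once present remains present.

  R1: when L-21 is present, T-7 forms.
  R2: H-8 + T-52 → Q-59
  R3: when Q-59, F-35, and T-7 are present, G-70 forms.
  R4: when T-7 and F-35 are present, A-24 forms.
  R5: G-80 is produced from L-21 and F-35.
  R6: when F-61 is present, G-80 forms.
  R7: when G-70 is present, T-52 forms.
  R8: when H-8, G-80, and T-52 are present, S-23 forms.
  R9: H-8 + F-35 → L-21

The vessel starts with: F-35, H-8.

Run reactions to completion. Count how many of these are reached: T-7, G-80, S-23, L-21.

H-8 and F-35 present → L-21 forms (R9).
L-21 and F-35 present → G-80 forms (R5).
L-21 present → T-7 forms (R1).
T-7: reached.
G-80: reached.
S-23 would need H-8, G-80, and T-52 (R8), but T-52 never forms.
L-21: reached.
Reached: T-7, G-80, and L-21 — 3 of the 4.

3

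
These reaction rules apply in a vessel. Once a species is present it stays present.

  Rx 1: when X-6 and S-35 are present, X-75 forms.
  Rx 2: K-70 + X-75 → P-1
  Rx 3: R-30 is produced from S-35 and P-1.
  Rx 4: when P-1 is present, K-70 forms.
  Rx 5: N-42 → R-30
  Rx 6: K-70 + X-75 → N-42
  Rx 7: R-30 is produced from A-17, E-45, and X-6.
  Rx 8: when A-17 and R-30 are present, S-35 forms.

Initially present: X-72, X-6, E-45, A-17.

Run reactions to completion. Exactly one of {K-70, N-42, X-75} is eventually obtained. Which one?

X-75

A-17, E-45, and X-6 present → R-30 forms (Rx 7).
A-17 and R-30 present → S-35 forms (Rx 8).
X-6 and S-35 present → X-75 forms (Rx 1).
K-70 would need P-1 (Rx 4), but P-1 never forms. N-42 would need K-70 and X-75 (Rx 6), but K-70 never forms.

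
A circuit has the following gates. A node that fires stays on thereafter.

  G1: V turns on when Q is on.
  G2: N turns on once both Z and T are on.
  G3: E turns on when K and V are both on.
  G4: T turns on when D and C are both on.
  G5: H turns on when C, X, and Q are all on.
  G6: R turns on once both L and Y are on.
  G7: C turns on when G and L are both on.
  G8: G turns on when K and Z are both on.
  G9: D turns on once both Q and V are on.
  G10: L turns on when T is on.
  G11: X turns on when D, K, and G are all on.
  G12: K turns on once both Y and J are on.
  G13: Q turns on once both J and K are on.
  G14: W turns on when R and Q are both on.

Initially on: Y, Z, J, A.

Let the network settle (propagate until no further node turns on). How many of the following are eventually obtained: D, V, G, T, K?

G12: Y and J on → K on.
J and K are on, so Q turns on (G13).
G8: K and Z on → G on.
Q is on, so V turns on (G1).
Q and V are on, so D turns on (G9).
D: reached.
V: reached.
G: reached.
T would need D and C (G4), but C never turns on.
K: reached.
Reached: D, V, G, and K — 4 of the 5.

4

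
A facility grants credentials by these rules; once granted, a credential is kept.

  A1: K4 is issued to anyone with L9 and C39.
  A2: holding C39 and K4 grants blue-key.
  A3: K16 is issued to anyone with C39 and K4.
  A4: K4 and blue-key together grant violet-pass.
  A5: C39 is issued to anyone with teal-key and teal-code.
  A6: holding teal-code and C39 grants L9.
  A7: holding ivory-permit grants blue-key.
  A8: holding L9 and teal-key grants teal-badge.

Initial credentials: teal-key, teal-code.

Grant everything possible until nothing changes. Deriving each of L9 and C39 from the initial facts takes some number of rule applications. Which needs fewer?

C39: Holding teal-key and teal-code grants C39 (A5). [1 rule application]
L9: Holding teal-key and teal-code grants C39 (A5). Holding teal-code and C39 grants L9 (A6). [2 rule applications]
C39 needs fewer.

C39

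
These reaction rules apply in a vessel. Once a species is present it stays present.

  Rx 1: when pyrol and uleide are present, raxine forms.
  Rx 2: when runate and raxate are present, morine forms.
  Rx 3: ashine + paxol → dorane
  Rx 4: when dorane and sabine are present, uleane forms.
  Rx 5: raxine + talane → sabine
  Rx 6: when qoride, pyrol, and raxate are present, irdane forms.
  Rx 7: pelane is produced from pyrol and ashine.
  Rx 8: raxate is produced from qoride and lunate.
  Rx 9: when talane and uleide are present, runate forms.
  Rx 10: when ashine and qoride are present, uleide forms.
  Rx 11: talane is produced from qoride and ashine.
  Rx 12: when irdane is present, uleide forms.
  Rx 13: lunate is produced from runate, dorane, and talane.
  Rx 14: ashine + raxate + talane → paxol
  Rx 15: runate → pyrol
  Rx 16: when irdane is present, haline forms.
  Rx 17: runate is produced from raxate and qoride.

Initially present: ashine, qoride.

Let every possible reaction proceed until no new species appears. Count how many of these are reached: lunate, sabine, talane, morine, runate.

3

ashine and qoride present → uleide forms (Rx 10).
qoride and ashine present → talane forms (Rx 11).
talane and uleide present → runate forms (Rx 9).
runate present → pyrol forms (Rx 15).
pyrol and uleide present → raxine forms (Rx 1).
raxine and talane present → sabine forms (Rx 5).
lunate would need runate, dorane, and talane (Rx 13), but dorane never forms.
sabine: reached.
talane: reached.
morine would need runate and raxate (Rx 2), but raxate never forms.
runate: reached.
Reached: sabine, talane, and runate — 3 of the 5.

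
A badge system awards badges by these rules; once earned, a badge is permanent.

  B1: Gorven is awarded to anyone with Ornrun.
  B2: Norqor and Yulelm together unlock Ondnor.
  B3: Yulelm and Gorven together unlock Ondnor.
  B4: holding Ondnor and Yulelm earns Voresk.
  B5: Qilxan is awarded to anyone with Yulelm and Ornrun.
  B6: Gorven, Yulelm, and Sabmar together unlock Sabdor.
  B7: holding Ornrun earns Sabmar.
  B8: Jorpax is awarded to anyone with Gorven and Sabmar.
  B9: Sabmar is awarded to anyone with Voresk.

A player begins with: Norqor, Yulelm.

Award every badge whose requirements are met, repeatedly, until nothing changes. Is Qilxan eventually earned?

No

Qilxan would need Yulelm and Ornrun (B5), but Ornrun is never earned.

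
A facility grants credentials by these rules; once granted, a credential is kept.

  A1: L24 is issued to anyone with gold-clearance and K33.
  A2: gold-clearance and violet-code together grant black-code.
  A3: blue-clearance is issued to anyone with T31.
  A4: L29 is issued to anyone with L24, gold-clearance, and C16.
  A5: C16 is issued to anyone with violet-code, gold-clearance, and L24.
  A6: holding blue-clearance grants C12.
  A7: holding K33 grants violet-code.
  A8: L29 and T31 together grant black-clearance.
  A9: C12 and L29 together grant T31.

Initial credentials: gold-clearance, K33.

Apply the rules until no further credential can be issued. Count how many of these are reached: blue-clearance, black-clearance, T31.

blue-clearance would need T31 (A3), but T31 is never granted.
black-clearance would need L29 and T31 (A8), but T31 is never granted.
T31 would need C12 and L29 (A9), but C12 is never granted.
None of the 3 are reached.

0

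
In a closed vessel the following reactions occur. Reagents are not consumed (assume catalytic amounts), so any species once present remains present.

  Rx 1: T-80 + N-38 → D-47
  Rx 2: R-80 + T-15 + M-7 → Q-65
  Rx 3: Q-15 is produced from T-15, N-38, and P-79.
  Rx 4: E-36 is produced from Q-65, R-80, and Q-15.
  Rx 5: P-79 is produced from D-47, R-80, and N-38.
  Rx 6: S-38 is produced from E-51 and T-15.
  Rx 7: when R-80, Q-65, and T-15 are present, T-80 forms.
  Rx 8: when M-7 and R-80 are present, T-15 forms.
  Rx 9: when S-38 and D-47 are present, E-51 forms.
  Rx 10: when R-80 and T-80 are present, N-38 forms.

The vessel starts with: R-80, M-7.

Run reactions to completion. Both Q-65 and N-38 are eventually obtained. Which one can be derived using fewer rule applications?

Q-65

Q-65: M-7 and R-80 present → T-15 forms (Rx 8). R-80, T-15, and M-7 present → Q-65 forms (Rx 2). [2 rule applications]
N-38: M-7 and R-80 present → T-15 forms (Rx 8). R-80, T-15, and M-7 present → Q-65 forms (Rx 2). R-80, Q-65, and T-15 present → T-80 forms (Rx 7). R-80 and T-80 present → N-38 forms (Rx 10). [4 rule applications]
Q-65 needs fewer.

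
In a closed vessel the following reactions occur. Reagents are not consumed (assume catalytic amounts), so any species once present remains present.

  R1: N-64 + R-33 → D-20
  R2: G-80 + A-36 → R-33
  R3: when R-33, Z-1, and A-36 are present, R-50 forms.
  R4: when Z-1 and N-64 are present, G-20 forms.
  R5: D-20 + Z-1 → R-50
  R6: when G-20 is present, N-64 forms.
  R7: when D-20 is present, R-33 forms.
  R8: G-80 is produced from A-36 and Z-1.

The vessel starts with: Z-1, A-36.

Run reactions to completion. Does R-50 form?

A-36 and Z-1 present → G-80 forms (R8).
G-80 and A-36 present → R-33 forms (R2).
R-33, Z-1, and A-36 present → R-50 forms (R3).

Yes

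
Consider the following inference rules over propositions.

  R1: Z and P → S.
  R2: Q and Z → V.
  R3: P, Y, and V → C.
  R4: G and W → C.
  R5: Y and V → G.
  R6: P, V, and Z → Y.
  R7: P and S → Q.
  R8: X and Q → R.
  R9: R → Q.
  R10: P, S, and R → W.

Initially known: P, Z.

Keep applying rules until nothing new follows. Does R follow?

No

R would need X and Q (R8), but X is never established.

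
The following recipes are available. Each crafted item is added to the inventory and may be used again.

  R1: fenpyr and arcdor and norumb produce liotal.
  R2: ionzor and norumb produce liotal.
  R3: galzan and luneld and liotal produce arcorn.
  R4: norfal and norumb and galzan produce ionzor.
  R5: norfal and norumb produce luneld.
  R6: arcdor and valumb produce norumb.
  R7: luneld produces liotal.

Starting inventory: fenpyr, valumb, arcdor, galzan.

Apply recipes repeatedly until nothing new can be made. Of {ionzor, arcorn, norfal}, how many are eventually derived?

0

ionzor would need norfal, norumb, and galzan (R4), but norfal is never obtained.
arcorn would need galzan, luneld, and liotal (R3), but luneld is never obtained.
No rule produces norfal, and it is not given.
None of the 3 are reached.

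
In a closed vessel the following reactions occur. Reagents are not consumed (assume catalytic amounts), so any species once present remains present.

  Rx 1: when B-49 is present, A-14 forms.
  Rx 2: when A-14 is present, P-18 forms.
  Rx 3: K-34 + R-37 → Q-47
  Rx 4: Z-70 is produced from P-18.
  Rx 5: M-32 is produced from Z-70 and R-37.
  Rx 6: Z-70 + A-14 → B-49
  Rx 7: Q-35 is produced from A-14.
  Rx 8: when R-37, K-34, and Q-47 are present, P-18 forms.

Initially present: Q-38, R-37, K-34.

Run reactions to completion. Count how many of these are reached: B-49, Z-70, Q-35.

K-34 and R-37 present → Q-47 forms (Rx 3).
R-37, K-34, and Q-47 present → P-18 forms (Rx 8).
P-18 present → Z-70 forms (Rx 4).
B-49 would need Z-70 and A-14 (Rx 6), but A-14 never forms.
Z-70: reached.
Q-35 would need A-14 (Rx 7), but A-14 never forms.
Reached: Z-70 — 1 of the 3.

1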